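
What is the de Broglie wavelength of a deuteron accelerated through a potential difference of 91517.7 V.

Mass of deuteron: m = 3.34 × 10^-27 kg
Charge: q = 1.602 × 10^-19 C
6.70 × 10^-14 m

When a particle is accelerated through voltage V, it gains kinetic energy KE = qV.

The de Broglie wavelength is then λ = h/√(2mqV):

λ = h/√(2mqV)
λ = (6.626 × 10^-34 J·s) / √(2 × 3.34 × 10^-27 kg × 1.602 × 10^-19 C × 91517.7 V)
λ = 6.70 × 10^-14 m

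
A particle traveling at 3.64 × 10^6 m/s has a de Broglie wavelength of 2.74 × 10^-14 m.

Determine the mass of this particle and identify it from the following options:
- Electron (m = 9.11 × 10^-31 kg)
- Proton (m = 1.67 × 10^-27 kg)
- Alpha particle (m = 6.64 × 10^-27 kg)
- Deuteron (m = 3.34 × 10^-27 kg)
The particle is an alpha particle.

From λ = h/(mv), solve for mass:

m = h/(λv)
m = (6.626 × 10^-34 J·s) / (2.74 × 10^-14 m × 3.64 × 10^6 m/s)
m = 6.64 × 10^-27 kg

Comparing with the listed masses, this is closest to an alpha particle.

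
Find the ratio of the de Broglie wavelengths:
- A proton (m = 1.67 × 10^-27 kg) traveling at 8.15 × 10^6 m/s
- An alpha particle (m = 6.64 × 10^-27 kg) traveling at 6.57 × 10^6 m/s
λ₁/λ₂ = 3.21

Using λ = h/(mv):

λ₁ = h/(m₁v₁) = 4.87 × 10^-14 m
λ₂ = h/(m₂v₂) = 1.52 × 10^-14 m

Ratio λ₁/λ₂ = (m₂v₂)/(m₁v₁)
         = (6.64 × 10^-27 kg × 6.57 × 10^6 m/s) / (1.67 × 10^-27 kg × 8.15 × 10^6 m/s)
         = 3.21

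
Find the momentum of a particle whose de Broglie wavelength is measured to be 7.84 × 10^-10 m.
8.45 × 10^-25 kg·m/s

From the de Broglie relation λ = h/p, we solve for p:

p = h/λ
p = (6.626 × 10^-34 J·s) / (7.84 × 10^-10 m)
p = 8.45 × 10^-25 kg·m/s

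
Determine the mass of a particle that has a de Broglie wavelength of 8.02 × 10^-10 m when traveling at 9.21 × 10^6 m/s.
8.97 × 10^-32 kg

From the de Broglie relation λ = h/(mv), we solve for m:

m = h/(λv)
m = (6.626 × 10^-34 J·s) / (8.02 × 10^-10 m × 9.21 × 10^6 m/s)
m = 8.97 × 10^-32 kg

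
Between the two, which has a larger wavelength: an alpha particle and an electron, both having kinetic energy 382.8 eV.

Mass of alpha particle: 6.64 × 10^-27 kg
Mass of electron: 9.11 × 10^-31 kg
The electron has the longer wavelength.

Using λ = h/√(2mKE):

For alpha particle: λ₁ = h/√(2m₁KE) = 7.34 × 10^-13 m
For electron: λ₂ = h/√(2m₂KE) = 6.27 × 10^-11 m

Since λ ∝ 1/√m at constant kinetic energy, the lighter particle has the longer wavelength.

The electron has the longer de Broglie wavelength.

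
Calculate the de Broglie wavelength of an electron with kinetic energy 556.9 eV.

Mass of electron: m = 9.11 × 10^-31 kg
5.20 × 10^-11 m

Using λ = h/√(2mKE):

First convert KE to Joules: KE = 556.9 eV = 8.923 × 10^-17 J

λ = h/√(2mKE)
λ = (6.626 × 10^-34 J·s) / √(2 × 9.11 × 10^-31 kg × 8.923 × 10^-17 J)
λ = 5.20 × 10^-11 m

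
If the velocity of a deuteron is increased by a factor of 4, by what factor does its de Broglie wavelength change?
The wavelength decreases by a factor of 4.

From λ = h/(mv), the wavelength is inversely proportional to velocity:

λ ∝ 1/v

If v → 4v, then λ → λ/4

When velocity is increased by a factor of 4, the wavelength decreases by a factor of 4.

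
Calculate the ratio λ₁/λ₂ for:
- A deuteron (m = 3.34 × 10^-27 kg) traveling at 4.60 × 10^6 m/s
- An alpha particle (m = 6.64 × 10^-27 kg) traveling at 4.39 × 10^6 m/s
λ₁/λ₂ = 1.90

Using λ = h/(mv):

λ₁ = h/(m₁v₁) = 4.31 × 10^-14 m
λ₂ = h/(m₂v₂) = 2.27 × 10^-14 m

Ratio λ₁/λ₂ = (m₂v₂)/(m₁v₁)
         = (6.64 × 10^-27 kg × 4.39 × 10^6 m/s) / (3.34 × 10^-27 kg × 4.60 × 10^6 m/s)
         = 1.90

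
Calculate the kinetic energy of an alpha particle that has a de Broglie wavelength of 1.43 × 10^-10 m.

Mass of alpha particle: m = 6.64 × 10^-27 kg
1.62 × 10^-21 J (or 0.0101 eV)

From λ = h/√(2mKE), we solve for KE:

λ² = h²/(2mKE)
KE = h²/(2mλ²)
KE = (6.626 × 10^-34 J·s)² / (2 × 6.64 × 10^-27 kg × (1.43 × 10^-10 m)²)
KE = 1.62 × 10^-21 J
KE = 0.0101 eV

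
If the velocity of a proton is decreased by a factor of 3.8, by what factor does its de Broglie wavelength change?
The wavelength increases by a factor of 3.8.

From λ = h/(mv), the wavelength is inversely proportional to velocity:

λ ∝ 1/v

If v → v/3.8, then λ → 3.8λ

When velocity is decreased by a factor of 3.8, the wavelength increases by a factor of 3.8.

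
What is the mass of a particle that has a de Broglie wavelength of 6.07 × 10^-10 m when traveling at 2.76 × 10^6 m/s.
3.96 × 10^-31 kg

From the de Broglie relation λ = h/(mv), we solve for m:

m = h/(λv)
m = (6.626 × 10^-34 J·s) / (6.07 × 10^-10 m × 2.76 × 10^6 m/s)
m = 3.96 × 10^-31 kg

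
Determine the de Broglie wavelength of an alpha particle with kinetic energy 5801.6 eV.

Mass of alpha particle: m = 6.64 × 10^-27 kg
1.89 × 10^-13 m

Using λ = h/√(2mKE):

First convert KE to Joules: KE = 5801.6 eV = 9.295 × 10^-16 J

λ = h/√(2mKE)
λ = (6.626 × 10^-34 J·s) / √(2 × 6.64 × 10^-27 kg × 9.295 × 10^-16 J)
λ = 1.89 × 10^-13 m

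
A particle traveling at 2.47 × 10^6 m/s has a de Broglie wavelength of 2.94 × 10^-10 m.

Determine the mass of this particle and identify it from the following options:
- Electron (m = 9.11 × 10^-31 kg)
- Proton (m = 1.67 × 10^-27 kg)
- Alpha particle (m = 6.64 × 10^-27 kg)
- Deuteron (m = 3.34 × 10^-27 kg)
The particle is an electron.

From λ = h/(mv), solve for mass:

m = h/(λv)
m = (6.626 × 10^-34 J·s) / (2.94 × 10^-10 m × 2.47 × 10^6 m/s)
m = 9.12 × 10^-31 kg

Comparing with the listed masses, this is closest to an electron.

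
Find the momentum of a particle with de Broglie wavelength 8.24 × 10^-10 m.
8.04 × 10^-25 kg·m/s

From the de Broglie relation λ = h/p, we solve for p:

p = h/λ
p = (6.626 × 10^-34 J·s) / (8.24 × 10^-10 m)
p = 8.04 × 10^-25 kg·m/s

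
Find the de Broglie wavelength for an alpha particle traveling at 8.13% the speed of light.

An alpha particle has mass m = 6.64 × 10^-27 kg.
4.09 × 10^-15 m

Using the de Broglie relation λ = h/(mv):

v = 8.13% × c = 2.437 × 10^7 m/s

λ = h/(mv)
λ = (6.626 × 10^-34 J·s) / (6.64 × 10^-27 kg × 2.437 × 10^7 m/s)
λ = 4.09 × 10^-15 m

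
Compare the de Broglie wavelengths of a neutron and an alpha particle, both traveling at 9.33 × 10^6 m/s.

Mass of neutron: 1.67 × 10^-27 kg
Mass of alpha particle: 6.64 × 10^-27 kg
The neutron has the longer wavelength.

Using λ = h/(mv), since both particles have the same velocity, the wavelength depends only on mass.

For neutron: λ₁ = h/(m₁v) = 4.25 × 10^-14 m
For alpha particle: λ₂ = h/(m₂v) = 1.07 × 10^-14 m

Since λ ∝ 1/m at constant velocity, the lighter particle has the longer wavelength.

The neutron has the longer de Broglie wavelength.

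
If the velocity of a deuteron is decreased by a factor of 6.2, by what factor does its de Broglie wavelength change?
The wavelength increases by a factor of 6.2.

From λ = h/(mv), the wavelength is inversely proportional to velocity:

λ ∝ 1/v

If v → v/6.2, then λ → 6.2λ

When velocity is decreased by a factor of 6.2, the wavelength increases by a factor of 6.2.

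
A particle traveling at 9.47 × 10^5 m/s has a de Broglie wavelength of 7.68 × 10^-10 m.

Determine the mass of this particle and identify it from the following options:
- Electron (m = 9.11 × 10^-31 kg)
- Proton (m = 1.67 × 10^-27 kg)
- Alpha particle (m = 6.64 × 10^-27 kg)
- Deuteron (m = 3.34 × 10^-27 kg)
The particle is an electron.

From λ = h/(mv), solve for mass:

m = h/(λv)
m = (6.626 × 10^-34 J·s) / (7.68 × 10^-10 m × 9.47 × 10^5 m/s)
m = 9.11 × 10^-31 kg

Comparing with the listed masses, this is closest to an electron.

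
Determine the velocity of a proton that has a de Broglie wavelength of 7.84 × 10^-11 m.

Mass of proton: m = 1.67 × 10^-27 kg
5.06 × 10^3 m/s

From the de Broglie relation λ = h/(mv), we solve for v:

v = h/(mλ)
v = (6.626 × 10^-34 J·s) / (1.67 × 10^-27 kg × 7.84 × 10^-11 m)
v = 5.06 × 10^3 m/s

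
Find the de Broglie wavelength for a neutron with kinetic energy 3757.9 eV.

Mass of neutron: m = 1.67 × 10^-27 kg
4.67 × 10^-13 m

Using λ = h/√(2mKE):

First convert KE to Joules: KE = 3757.9 eV = 6.021 × 10^-16 J

λ = h/√(2mKE)
λ = (6.626 × 10^-34 J·s) / √(2 × 1.67 × 10^-27 kg × 6.021 × 10^-16 J)
λ = 4.67 × 10^-13 m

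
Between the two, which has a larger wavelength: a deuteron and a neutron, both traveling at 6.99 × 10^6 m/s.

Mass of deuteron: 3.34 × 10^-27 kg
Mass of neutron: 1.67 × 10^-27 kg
The neutron has the longer wavelength.

Using λ = h/(mv), since both particles have the same velocity, the wavelength depends only on mass.

For deuteron: λ₁ = h/(m₁v) = 2.84 × 10^-14 m
For neutron: λ₂ = h/(m₂v) = 5.68 × 10^-14 m

Since λ ∝ 1/m at constant velocity, the lighter particle has the longer wavelength.

The neutron has the longer de Broglie wavelength.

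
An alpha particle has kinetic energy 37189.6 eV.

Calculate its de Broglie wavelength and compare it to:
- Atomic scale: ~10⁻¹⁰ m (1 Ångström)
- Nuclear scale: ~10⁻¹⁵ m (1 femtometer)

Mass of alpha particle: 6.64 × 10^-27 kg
λ = 7.45 × 10^-14 m, which is between nuclear and atomic scales.

Using λ = h/√(2mKE):

KE = 37189.6 eV = 5.958 × 10^-15 J

λ = h/√(2mKE)
λ = (6.626 × 10^-34 J·s) / √(2 × 6.64 × 10^-27 kg × 5.958 × 10^-15 J)
λ = 7.45 × 10^-14 m

Comparison:
- Atomic scale (10⁻¹⁰ m): λ is 0.00074× this size
- Nuclear scale (10⁻¹⁵ m): λ is 74× this size

The wavelength is between nuclear and atomic scales.

This wavelength is appropriate for probing atomic structure but too large for nuclear physics experiments.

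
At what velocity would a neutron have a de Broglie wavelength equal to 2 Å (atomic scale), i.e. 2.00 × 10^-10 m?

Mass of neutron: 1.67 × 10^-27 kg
1.98 × 10^3 m/s

From λ = h/(mv), solve for v:

v = h/(mλ)
v = (6.626 × 10^-34 J·s) / (1.67 × 10^-27 kg × 2.00 × 10^-10 m)
v = 1.98 × 10^3 m/s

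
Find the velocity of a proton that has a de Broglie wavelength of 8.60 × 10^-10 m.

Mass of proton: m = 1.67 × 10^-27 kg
4.61 × 10^2 m/s

From the de Broglie relation λ = h/(mv), we solve for v:

v = h/(mλ)
v = (6.626 × 10^-34 J·s) / (1.67 × 10^-27 kg × 8.60 × 10^-10 m)
v = 4.61 × 10^2 m/s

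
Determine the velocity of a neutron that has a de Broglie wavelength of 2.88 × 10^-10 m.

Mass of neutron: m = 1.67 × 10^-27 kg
1.38 × 10^3 m/s

From the de Broglie relation λ = h/(mv), we solve for v:

v = h/(mλ)
v = (6.626 × 10^-34 J·s) / (1.67 × 10^-27 kg × 2.88 × 10^-10 m)
v = 1.38 × 10^3 m/s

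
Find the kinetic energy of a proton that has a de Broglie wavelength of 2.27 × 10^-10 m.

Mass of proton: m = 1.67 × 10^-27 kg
2.55 × 10^-21 J (or 0.0159 eV)

From λ = h/√(2mKE), we solve for KE:

λ² = h²/(2mKE)
KE = h²/(2mλ²)
KE = (6.626 × 10^-34 J·s)² / (2 × 1.67 × 10^-27 kg × (2.27 × 10^-10 m)²)
KE = 2.55 × 10^-21 J
KE = 0.0159 eV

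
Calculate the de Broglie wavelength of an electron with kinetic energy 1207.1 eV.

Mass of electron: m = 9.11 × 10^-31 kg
3.53 × 10^-11 m

Using λ = h/√(2mKE):

First convert KE to Joules: KE = 1207.1 eV = 1.934 × 10^-16 J

λ = h/√(2mKE)
λ = (6.626 × 10^-34 J·s) / √(2 × 9.11 × 10^-31 kg × 1.934 × 10^-16 J)
λ = 3.53 × 10^-11 m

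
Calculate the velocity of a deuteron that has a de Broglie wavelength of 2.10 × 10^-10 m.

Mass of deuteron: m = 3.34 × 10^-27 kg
9.45 × 10^2 m/s

From the de Broglie relation λ = h/(mv), we solve for v:

v = h/(mλ)
v = (6.626 × 10^-34 J·s) / (3.34 × 10^-27 kg × 2.10 × 10^-10 m)
v = 9.45 × 10^2 m/s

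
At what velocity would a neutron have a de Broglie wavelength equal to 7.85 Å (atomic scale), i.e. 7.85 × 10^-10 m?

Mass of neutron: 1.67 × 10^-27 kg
5.05 × 10^2 m/s

From λ = h/(mv), solve for v:

v = h/(mλ)
v = (6.626 × 10^-34 J·s) / (1.67 × 10^-27 kg × 7.85 × 10^-10 m)
v = 5.05 × 10^2 m/s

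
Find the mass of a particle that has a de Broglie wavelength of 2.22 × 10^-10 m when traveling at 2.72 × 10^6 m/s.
1.10 × 10^-30 kg

From the de Broglie relation λ = h/(mv), we solve for m:

m = h/(λv)
m = (6.626 × 10^-34 J·s) / (2.22 × 10^-10 m × 2.72 × 10^6 m/s)
m = 1.10 × 10^-30 kg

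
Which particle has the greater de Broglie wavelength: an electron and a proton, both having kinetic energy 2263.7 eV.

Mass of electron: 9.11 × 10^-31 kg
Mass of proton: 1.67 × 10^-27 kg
The electron has the longer wavelength.

Using λ = h/√(2mKE):

For electron: λ₁ = h/√(2m₁KE) = 2.58 × 10^-11 m
For proton: λ₂ = h/√(2m₂KE) = 6.02 × 10^-13 m

Since λ ∝ 1/√m at constant kinetic energy, the lighter particle has the longer wavelength.

The electron has the longer de Broglie wavelength.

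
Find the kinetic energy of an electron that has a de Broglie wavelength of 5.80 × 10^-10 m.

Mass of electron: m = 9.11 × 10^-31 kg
7.16 × 10^-19 J (or 4.47 eV)

From λ = h/√(2mKE), we solve for KE:

λ² = h²/(2mKE)
KE = h²/(2mλ²)
KE = (6.626 × 10^-34 J·s)² / (2 × 9.11 × 10^-31 kg × (5.80 × 10^-10 m)²)
KE = 7.16 × 10^-19 J
KE = 4.47 eV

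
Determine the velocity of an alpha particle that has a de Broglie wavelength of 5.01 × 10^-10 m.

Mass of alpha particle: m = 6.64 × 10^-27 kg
1.99 × 10^2 m/s

From the de Broglie relation λ = h/(mv), we solve for v:

v = h/(mλ)
v = (6.626 × 10^-34 J·s) / (6.64 × 10^-27 kg × 5.01 × 10^-10 m)
v = 1.99 × 10^2 m/s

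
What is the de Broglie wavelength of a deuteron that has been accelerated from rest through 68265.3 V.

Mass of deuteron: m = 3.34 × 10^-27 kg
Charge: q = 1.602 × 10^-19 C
7.75 × 10^-14 m

When a particle is accelerated through voltage V, it gains kinetic energy KE = qV.

The de Broglie wavelength is then λ = h/√(2mqV):

λ = h/√(2mqV)
λ = (6.626 × 10^-34 J·s) / √(2 × 3.34 × 10^-27 kg × 1.602 × 10^-19 C × 68265.3 V)
λ = 7.75 × 10^-14 m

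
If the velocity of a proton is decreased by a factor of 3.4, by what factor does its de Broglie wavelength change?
The wavelength increases by a factor of 3.4.

From λ = h/(mv), the wavelength is inversely proportional to velocity:

λ ∝ 1/v

If v → v/3.4, then λ → 3.4λ

When velocity is decreased by a factor of 3.4, the wavelength increases by a factor of 3.4.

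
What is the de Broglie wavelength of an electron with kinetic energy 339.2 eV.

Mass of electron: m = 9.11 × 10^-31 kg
6.66 × 10^-11 m

Using λ = h/√(2mKE):

First convert KE to Joules: KE = 339.2 eV = 5.435 × 10^-17 J

λ = h/√(2mKE)
λ = (6.626 × 10^-34 J·s) / √(2 × 9.11 × 10^-31 kg × 5.435 × 10^-17 J)
λ = 6.66 × 10^-11 m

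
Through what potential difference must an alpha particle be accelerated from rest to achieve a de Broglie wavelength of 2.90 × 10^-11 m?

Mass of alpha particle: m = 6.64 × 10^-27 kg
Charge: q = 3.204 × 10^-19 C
1.23 × 10^-1 V

From λ = h/√(2mqV), we solve for V:

λ² = h²/(2mqV)
V = h²/(2mqλ²)
V = (6.626 × 10^-34 J·s)² / (2 × 6.64 × 10^-27 kg × 3.204 × 10^-19 C × (2.90 × 10^-11 m)²)
V = 1.23 × 10^-1 V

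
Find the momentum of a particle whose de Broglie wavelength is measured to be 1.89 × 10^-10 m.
3.51 × 10^-24 kg·m/s

From the de Broglie relation λ = h/p, we solve for p:

p = h/λ
p = (6.626 × 10^-34 J·s) / (1.89 × 10^-10 m)
p = 3.51 × 10^-24 kg·m/s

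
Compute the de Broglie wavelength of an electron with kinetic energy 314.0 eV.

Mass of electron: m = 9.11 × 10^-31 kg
6.92 × 10^-11 m

Using λ = h/√(2mKE):

First convert KE to Joules: KE = 314.0 eV = 5.031 × 10^-17 J

λ = h/√(2mKE)
λ = (6.626 × 10^-34 J·s) / √(2 × 9.11 × 10^-31 kg × 5.031 × 10^-17 J)
λ = 6.92 × 10^-11 m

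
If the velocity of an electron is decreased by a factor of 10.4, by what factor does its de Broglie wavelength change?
The wavelength increases by a factor of 10.4.

From λ = h/(mv), the wavelength is inversely proportional to velocity:

λ ∝ 1/v

If v → v/10.4, then λ → 10.4λ

When velocity is decreased by a factor of 10.4, the wavelength increases by a factor of 10.4.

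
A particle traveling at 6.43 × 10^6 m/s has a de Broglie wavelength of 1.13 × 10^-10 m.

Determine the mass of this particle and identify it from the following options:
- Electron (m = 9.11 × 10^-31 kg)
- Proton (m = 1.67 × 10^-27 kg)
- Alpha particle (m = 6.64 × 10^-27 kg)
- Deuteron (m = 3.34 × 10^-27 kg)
The particle is an electron.

From λ = h/(mv), solve for mass:

m = h/(λv)
m = (6.626 × 10^-34 J·s) / (1.13 × 10^-10 m × 6.43 × 10^6 m/s)
m = 9.12 × 10^-31 kg

Comparing with the listed masses, this is closest to an electron.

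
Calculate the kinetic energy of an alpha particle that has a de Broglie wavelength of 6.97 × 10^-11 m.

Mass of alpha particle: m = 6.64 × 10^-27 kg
6.81 × 10^-21 J (or 0.0425 eV)

From λ = h/√(2mKE), we solve for KE:

λ² = h²/(2mKE)
KE = h²/(2mλ²)
KE = (6.626 × 10^-34 J·s)² / (2 × 6.64 × 10^-27 kg × (6.97 × 10^-11 m)²)
KE = 6.81 × 10^-21 J
KE = 0.0425 eV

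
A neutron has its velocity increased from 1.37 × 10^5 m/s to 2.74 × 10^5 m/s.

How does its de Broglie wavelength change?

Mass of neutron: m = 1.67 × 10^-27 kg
The wavelength decreases by a factor of 2.

Using λ = h/(mv):

Initial wavelength: λ₁ = h/(mv₁) = 2.90 × 10^-12 m
Final wavelength: λ₂ = h/(mv₂) = 1.45 × 10^-12 m

Since λ ∝ 1/v, when velocity increases by a factor of 2, the wavelength decreases by a factor of 2.

λ₂/λ₁ = v₁/v₂ = 1/2

The wavelength decreases by a factor of 2.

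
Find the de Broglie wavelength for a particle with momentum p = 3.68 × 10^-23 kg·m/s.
1.80 × 10^-11 m

Using the de Broglie relation λ = h/p:

λ = h/p
λ = (6.626 × 10^-34 J·s) / (3.68 × 10^-23 kg·m/s)
λ = 1.80 × 10^-11 m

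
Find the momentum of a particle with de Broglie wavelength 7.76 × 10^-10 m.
8.54 × 10^-25 kg·m/s

From the de Broglie relation λ = h/p, we solve for p:

p = h/λ
p = (6.626 × 10^-34 J·s) / (7.76 × 10^-10 m)
p = 8.54 × 10^-25 kg·m/s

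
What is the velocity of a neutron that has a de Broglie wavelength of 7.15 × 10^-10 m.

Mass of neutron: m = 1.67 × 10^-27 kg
5.55 × 10^2 m/s

From the de Broglie relation λ = h/(mv), we solve for v:

v = h/(mλ)
v = (6.626 × 10^-34 J·s) / (1.67 × 10^-27 kg × 7.15 × 10^-10 m)
v = 5.55 × 10^2 m/s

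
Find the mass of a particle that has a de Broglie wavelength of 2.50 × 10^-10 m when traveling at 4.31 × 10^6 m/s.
6.15 × 10^-31 kg

From the de Broglie relation λ = h/(mv), we solve for m:

m = h/(λv)
m = (6.626 × 10^-34 J·s) / (2.50 × 10^-10 m × 4.31 × 10^6 m/s)
m = 6.15 × 10^-31 kg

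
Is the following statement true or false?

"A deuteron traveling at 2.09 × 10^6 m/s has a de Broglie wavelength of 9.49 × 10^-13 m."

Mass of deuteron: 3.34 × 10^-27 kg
False

The claim is incorrect.

Using λ = h/(mv):
λ = (6.626 × 10^-34 J·s) / (3.34 × 10^-27 kg × 2.09 × 10^6 m/s)
λ = 9.49 × 10^-14 m

The actual wavelength differs from the claimed 9.49 × 10^-13 m.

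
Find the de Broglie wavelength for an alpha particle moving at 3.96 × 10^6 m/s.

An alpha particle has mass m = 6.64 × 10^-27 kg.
2.52 × 10^-14 m

Using the de Broglie relation λ = h/(mv):

λ = h/(mv)
λ = (6.626 × 10^-34 J·s) / (6.64 × 10^-27 kg × 3.96 × 10^6 m/s)
λ = 2.52 × 10^-14 m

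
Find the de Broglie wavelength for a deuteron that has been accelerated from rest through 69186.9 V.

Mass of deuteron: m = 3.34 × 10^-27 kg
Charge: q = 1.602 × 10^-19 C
7.70 × 10^-14 m

When a particle is accelerated through voltage V, it gains kinetic energy KE = qV.

The de Broglie wavelength is then λ = h/√(2mqV):

λ = h/√(2mqV)
λ = (6.626 × 10^-34 J·s) / √(2 × 3.34 × 10^-27 kg × 1.602 × 10^-19 C × 69186.9 V)
λ = 7.70 × 10^-14 m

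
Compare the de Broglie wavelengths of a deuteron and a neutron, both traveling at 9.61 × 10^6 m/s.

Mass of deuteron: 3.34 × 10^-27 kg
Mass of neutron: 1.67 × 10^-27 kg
The neutron has the longer wavelength.

Using λ = h/(mv), since both particles have the same velocity, the wavelength depends only on mass.

For deuteron: λ₁ = h/(m₁v) = 2.06 × 10^-14 m
For neutron: λ₂ = h/(m₂v) = 4.13 × 10^-14 m

Since λ ∝ 1/m at constant velocity, the lighter particle has the longer wavelength.

The neutron has the longer de Broglie wavelength.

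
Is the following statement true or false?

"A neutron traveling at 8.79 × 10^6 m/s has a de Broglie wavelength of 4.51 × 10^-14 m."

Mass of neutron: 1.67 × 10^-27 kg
True

The claim is correct.

Using λ = h/(mv):
λ = (6.626 × 10^-34 J·s) / (1.67 × 10^-27 kg × 8.79 × 10^6 m/s)
λ = 4.51 × 10^-14 m

This matches the claimed value.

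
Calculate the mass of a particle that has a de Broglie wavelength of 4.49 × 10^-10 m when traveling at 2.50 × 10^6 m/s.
5.90 × 10^-31 kg

From the de Broglie relation λ = h/(mv), we solve for m:

m = h/(λv)
m = (6.626 × 10^-34 J·s) / (4.49 × 10^-10 m × 2.50 × 10^6 m/s)
m = 5.90 × 10^-31 kg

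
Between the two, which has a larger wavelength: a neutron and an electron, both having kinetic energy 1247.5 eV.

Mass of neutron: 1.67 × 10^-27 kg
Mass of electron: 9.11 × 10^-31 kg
The electron has the longer wavelength.

Using λ = h/√(2mKE):

For neutron: λ₁ = h/√(2m₁KE) = 8.11 × 10^-13 m
For electron: λ₂ = h/√(2m₂KE) = 3.47 × 10^-11 m

Since λ ∝ 1/√m at constant kinetic energy, the lighter particle has the longer wavelength.

The electron has the longer de Broglie wavelength.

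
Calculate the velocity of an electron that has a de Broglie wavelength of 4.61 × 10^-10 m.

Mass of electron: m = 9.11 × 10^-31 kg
1.58 × 10^6 m/s

From the de Broglie relation λ = h/(mv), we solve for v:

v = h/(mλ)
v = (6.626 × 10^-34 J·s) / (9.11 × 10^-31 kg × 4.61 × 10^-10 m)
v = 1.58 × 10^6 m/s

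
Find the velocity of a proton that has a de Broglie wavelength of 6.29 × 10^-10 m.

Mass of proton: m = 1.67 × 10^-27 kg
6.31 × 10^2 m/s

From the de Broglie relation λ = h/(mv), we solve for v:

v = h/(mλ)
v = (6.626 × 10^-34 J·s) / (1.67 × 10^-27 kg × 6.29 × 10^-10 m)
v = 6.31 × 10^2 m/s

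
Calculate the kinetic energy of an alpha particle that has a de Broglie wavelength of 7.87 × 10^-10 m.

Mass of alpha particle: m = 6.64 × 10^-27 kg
5.34 × 10^-23 J (or 3.33 × 10^-4 eV)

From λ = h/√(2mKE), we solve for KE:

λ² = h²/(2mKE)
KE = h²/(2mλ²)
KE = (6.626 × 10^-34 J·s)² / (2 × 6.64 × 10^-27 kg × (7.87 × 10^-10 m)²)
KE = 5.34 × 10^-23 J
KE = 3.33 × 10^-4 eV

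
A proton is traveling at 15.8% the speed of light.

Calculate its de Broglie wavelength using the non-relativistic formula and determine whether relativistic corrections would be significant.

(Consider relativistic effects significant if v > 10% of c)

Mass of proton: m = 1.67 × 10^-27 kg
Yes, relativistic corrections are needed.

Using the non-relativistic de Broglie formula λ = h/(mv):

v = 15.8% × c = 4.737 × 10^7 m/s

λ = h/(mv)
λ = (6.626 × 10^-34 J·s) / (1.67 × 10^-27 kg × 4.737 × 10^7 m/s)
λ = 8.38 × 10^-15 m

Since v = 15.8% of c > 10% of c, relativistic corrections ARE significant and the actual wavelength would differ from this non-relativistic estimate.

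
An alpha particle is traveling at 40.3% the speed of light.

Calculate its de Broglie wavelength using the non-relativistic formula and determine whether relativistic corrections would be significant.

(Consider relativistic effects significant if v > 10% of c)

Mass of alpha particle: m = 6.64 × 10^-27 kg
Yes, relativistic corrections are needed.

Using the non-relativistic de Broglie formula λ = h/(mv):

v = 40.3% × c = 1.208 × 10^8 m/s

λ = h/(mv)
λ = (6.626 × 10^-34 J·s) / (6.64 × 10^-27 kg × 1.208 × 10^8 m/s)
λ = 8.26 × 10^-16 m

Since v = 40.3% of c > 10% of c, relativistic corrections ARE significant and the actual wavelength would differ from this non-relativistic estimate.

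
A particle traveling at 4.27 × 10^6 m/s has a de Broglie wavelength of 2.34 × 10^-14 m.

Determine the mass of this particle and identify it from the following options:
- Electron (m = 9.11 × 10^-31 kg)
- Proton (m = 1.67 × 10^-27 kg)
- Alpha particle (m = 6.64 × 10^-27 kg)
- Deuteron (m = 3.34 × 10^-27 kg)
The particle is an alpha particle.

From λ = h/(mv), solve for mass:

m = h/(λv)
m = (6.626 × 10^-34 J·s) / (2.34 × 10^-14 m × 4.27 × 10^6 m/s)
m = 6.63 × 10^-27 kg

Comparing with the listed masses, this is closest to an alpha particle.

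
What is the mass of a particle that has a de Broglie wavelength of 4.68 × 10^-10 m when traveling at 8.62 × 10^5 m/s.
1.64 × 10^-30 kg

From the de Broglie relation λ = h/(mv), we solve for m:

m = h/(λv)
m = (6.626 × 10^-34 J·s) / (4.68 × 10^-10 m × 8.62 × 10^5 m/s)
m = 1.64 × 10^-30 kg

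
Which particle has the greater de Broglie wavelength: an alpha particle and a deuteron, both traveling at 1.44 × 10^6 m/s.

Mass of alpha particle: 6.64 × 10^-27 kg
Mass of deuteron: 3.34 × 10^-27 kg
The deuteron has the longer wavelength.

Using λ = h/(mv), since both particles have the same velocity, the wavelength depends only on mass.

For alpha particle: λ₁ = h/(m₁v) = 6.93 × 10^-14 m
For deuteron: λ₂ = h/(m₂v) = 1.38 × 10^-13 m

Since λ ∝ 1/m at constant velocity, the lighter particle has the longer wavelength.

The deuteron has the longer de Broglie wavelength.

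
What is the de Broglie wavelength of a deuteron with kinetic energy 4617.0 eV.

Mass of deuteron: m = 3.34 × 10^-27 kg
2.98 × 10^-13 m

Using λ = h/√(2mKE):

First convert KE to Joules: KE = 4617.0 eV = 7.397 × 10^-16 J

λ = h/√(2mKE)
λ = (6.626 × 10^-34 J·s) / √(2 × 3.34 × 10^-27 kg × 7.397 × 10^-16 J)
λ = 2.98 × 10^-13 m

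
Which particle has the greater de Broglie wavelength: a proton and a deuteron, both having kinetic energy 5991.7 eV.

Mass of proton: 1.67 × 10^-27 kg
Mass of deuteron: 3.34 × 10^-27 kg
The proton has the longer wavelength.

Using λ = h/√(2mKE):

For proton: λ₁ = h/√(2m₁KE) = 3.70 × 10^-13 m
For deuteron: λ₂ = h/√(2m₂KE) = 2.62 × 10^-13 m

Since λ ∝ 1/√m at constant kinetic energy, the lighter particle has the longer wavelength.

The proton has the longer de Broglie wavelength.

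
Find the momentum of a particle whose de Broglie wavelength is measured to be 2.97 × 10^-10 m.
2.23 × 10^-24 kg·m/s

From the de Broglie relation λ = h/p, we solve for p:

p = h/λ
p = (6.626 × 10^-34 J·s) / (2.97 × 10^-10 m)
p = 2.23 × 10^-24 kg·m/s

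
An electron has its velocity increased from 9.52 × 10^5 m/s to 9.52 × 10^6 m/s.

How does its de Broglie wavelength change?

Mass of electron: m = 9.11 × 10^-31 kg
The wavelength decreases by a factor of 10.

Using λ = h/(mv):

Initial wavelength: λ₁ = h/(mv₁) = 7.64 × 10^-10 m
Final wavelength: λ₂ = h/(mv₂) = 7.64 × 10^-11 m

Since λ ∝ 1/v, when velocity increases by a factor of 10, the wavelength decreases by a factor of 10.

λ₂/λ₁ = v₁/v₂ = 1/10

The wavelength decreases by a factor of 10.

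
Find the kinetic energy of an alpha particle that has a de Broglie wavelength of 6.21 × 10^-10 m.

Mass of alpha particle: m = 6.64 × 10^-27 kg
8.57 × 10^-23 J (or 5.35 × 10^-4 eV)

From λ = h/√(2mKE), we solve for KE:

λ² = h²/(2mKE)
KE = h²/(2mλ²)
KE = (6.626 × 10^-34 J·s)² / (2 × 6.64 × 10^-27 kg × (6.21 × 10^-10 m)²)
KE = 8.57 × 10^-23 J
KE = 5.35 × 10^-4 eV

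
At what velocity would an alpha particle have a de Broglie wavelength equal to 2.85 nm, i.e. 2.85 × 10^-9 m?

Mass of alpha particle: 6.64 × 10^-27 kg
3.50 × 10^1 m/s

From λ = h/(mv), solve for v:

v = h/(mλ)
v = (6.626 × 10^-34 J·s) / (6.64 × 10^-27 kg × 2.85 × 10^-9 m)
v = 3.50 × 10^1 m/s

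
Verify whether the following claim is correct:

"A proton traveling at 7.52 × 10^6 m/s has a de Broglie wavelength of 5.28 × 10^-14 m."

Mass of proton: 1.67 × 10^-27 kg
True

The claim is correct.

Using λ = h/(mv):
λ = (6.626 × 10^-34 J·s) / (1.67 × 10^-27 kg × 7.52 × 10^6 m/s)
λ = 5.28 × 10^-14 m

This matches the claimed value.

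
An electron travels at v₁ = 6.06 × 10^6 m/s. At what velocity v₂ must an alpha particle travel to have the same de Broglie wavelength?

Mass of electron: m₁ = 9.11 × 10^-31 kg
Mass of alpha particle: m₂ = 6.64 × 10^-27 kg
v₂ = 8.31 × 10^2 m/s

For equal de Broglie wavelengths: λ₁ = λ₂

h/(m₁v₁) = h/(m₂v₂)
m₁v₁ = m₂v₂
v₂ = v₁ · (m₁/m₂)

v₂ = 6.06 × 10^6 m/s × (9.11 × 10^-31 kg / 6.64 × 10^-27 kg)
v₂ = 8.31 × 10^2 m/s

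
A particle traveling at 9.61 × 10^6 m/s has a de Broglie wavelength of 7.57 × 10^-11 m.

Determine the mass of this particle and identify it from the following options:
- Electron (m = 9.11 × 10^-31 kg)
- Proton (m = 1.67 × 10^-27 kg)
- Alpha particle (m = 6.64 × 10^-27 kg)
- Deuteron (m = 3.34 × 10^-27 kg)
The particle is an electron.

From λ = h/(mv), solve for mass:

m = h/(λv)
m = (6.626 × 10^-34 J·s) / (7.57 × 10^-11 m × 9.61 × 10^6 m/s)
m = 9.11 × 10^-31 kg

Comparing with the listed masses, this is closest to an electron.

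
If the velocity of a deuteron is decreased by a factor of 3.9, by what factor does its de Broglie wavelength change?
The wavelength increases by a factor of 3.9.

From λ = h/(mv), the wavelength is inversely proportional to velocity:

λ ∝ 1/v

If v → v/3.9, then λ → 3.9λ

When velocity is decreased by a factor of 3.9, the wavelength increases by a factor of 3.9.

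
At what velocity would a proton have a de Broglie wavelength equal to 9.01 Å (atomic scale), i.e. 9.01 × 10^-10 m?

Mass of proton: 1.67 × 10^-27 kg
4.40 × 10^2 m/s

From λ = h/(mv), solve for v:

v = h/(mλ)
v = (6.626 × 10^-34 J·s) / (1.67 × 10^-27 kg × 9.01 × 10^-10 m)
v = 4.40 × 10^2 m/s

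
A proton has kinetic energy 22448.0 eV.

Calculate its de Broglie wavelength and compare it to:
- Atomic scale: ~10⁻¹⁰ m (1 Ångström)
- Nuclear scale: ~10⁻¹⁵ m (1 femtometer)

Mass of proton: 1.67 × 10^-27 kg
λ = 1.91 × 10^-13 m, which is between nuclear and atomic scales.

Using λ = h/√(2mKE):

KE = 22448.0 eV = 3.597 × 10^-15 J

λ = h/√(2mKE)
λ = (6.626 × 10^-34 J·s) / √(2 × 1.67 × 10^-27 kg × 3.597 × 10^-15 J)
λ = 1.91 × 10^-13 m

Comparison:
- Atomic scale (10⁻¹⁰ m): λ is 0.0019× this size
- Nuclear scale (10⁻¹⁵ m): λ is 1.9e+02× this size

The wavelength is between nuclear and atomic scales.

This wavelength is appropriate for probing atomic structure but too large for nuclear physics experiments.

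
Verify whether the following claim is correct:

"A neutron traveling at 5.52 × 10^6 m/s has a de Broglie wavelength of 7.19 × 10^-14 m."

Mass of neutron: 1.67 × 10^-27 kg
True

The claim is correct.

Using λ = h/(mv):
λ = (6.626 × 10^-34 J·s) / (1.67 × 10^-27 kg × 5.52 × 10^6 m/s)
λ = 7.19 × 10^-14 m

This matches the claimed value.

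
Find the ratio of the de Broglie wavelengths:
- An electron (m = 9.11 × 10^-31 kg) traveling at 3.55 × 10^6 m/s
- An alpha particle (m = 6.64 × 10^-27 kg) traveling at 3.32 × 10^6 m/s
λ₁/λ₂ = 6.82 × 10^3

Using λ = h/(mv):

λ₁ = h/(m₁v₁) = 2.05 × 10^-10 m
λ₂ = h/(m₂v₂) = 3.01 × 10^-14 m

Ratio λ₁/λ₂ = (m₂v₂)/(m₁v₁)
         = (6.64 × 10^-27 kg × 3.32 × 10^6 m/s) / (9.11 × 10^-31 kg × 3.55 × 10^6 m/s)
         = 6.82 × 10^3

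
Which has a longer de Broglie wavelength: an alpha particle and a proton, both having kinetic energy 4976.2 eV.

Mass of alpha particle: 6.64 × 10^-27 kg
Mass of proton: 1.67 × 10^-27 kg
The proton has the longer wavelength.

Using λ = h/√(2mKE):

For alpha particle: λ₁ = h/√(2m₁KE) = 2.04 × 10^-13 m
For proton: λ₂ = h/√(2m₂KE) = 4.06 × 10^-13 m

Since λ ∝ 1/√m at constant kinetic energy, the lighter particle has the longer wavelength.

The proton has the longer de Broglie wavelength.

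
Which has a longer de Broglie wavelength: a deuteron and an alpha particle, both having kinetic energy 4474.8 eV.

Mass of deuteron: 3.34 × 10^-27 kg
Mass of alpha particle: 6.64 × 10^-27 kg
The deuteron has the longer wavelength.

Using λ = h/√(2mKE):

For deuteron: λ₁ = h/√(2m₁KE) = 3.03 × 10^-13 m
For alpha particle: λ₂ = h/√(2m₂KE) = 2.15 × 10^-13 m

Since λ ∝ 1/√m at constant kinetic energy, the lighter particle has the longer wavelength.

The deuteron has the longer de Broglie wavelength.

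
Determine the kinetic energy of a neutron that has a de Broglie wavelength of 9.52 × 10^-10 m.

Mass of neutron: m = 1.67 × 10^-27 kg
1.45 × 10^-22 J (or 9.05 × 10^-4 eV)

From λ = h/√(2mKE), we solve for KE:

λ² = h²/(2mKE)
KE = h²/(2mλ²)
KE = (6.626 × 10^-34 J·s)² / (2 × 1.67 × 10^-27 kg × (9.52 × 10^-10 m)²)
KE = 1.45 × 10^-22 J
KE = 9.05 × 10^-4 eV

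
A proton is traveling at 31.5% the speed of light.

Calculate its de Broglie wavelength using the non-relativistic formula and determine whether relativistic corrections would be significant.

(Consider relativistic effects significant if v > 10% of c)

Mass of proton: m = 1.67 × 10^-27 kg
Yes, relativistic corrections are needed.

Using the non-relativistic de Broglie formula λ = h/(mv):

v = 31.5% × c = 9.443 × 10^7 m/s

λ = h/(mv)
λ = (6.626 × 10^-34 J·s) / (1.67 × 10^-27 kg × 9.443 × 10^7 m/s)
λ = 4.20 × 10^-15 m

Since v = 31.5% of c > 10% of c, relativistic corrections ARE significant and the actual wavelength would differ from this non-relativistic estimate.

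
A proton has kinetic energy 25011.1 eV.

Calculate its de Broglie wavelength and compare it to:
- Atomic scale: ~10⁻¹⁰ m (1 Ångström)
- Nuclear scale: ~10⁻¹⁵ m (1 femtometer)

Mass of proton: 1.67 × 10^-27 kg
λ = 1.81 × 10^-13 m, which is between nuclear and atomic scales.

Using λ = h/√(2mKE):

KE = 25011.1 eV = 4.007 × 10^-15 J

λ = h/√(2mKE)
λ = (6.626 × 10^-34 J·s) / √(2 × 1.67 × 10^-27 kg × 4.007 × 10^-15 J)
λ = 1.81 × 10^-13 m

Comparison:
- Atomic scale (10⁻¹⁰ m): λ is 0.0018× this size
- Nuclear scale (10⁻¹⁵ m): λ is 1.8e+02× this size

The wavelength is between nuclear and atomic scales.

This wavelength is appropriate for probing atomic structure but too large for nuclear physics experiments.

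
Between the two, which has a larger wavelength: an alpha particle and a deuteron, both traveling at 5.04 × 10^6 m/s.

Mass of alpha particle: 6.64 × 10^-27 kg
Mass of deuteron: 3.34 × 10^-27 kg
The deuteron has the longer wavelength.

Using λ = h/(mv), since both particles have the same velocity, the wavelength depends only on mass.

For alpha particle: λ₁ = h/(m₁v) = 1.98 × 10^-14 m
For deuteron: λ₂ = h/(m₂v) = 3.94 × 10^-14 m

Since λ ∝ 1/m at constant velocity, the lighter particle has the longer wavelength.

The deuteron has the longer de Broglie wavelength.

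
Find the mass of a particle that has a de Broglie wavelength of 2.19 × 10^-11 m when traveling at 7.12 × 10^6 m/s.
4.25 × 10^-30 kg

From the de Broglie relation λ = h/(mv), we solve for m:

m = h/(λv)
m = (6.626 × 10^-34 J·s) / (2.19 × 10^-11 m × 7.12 × 10^6 m/s)
m = 4.25 × 10^-30 kg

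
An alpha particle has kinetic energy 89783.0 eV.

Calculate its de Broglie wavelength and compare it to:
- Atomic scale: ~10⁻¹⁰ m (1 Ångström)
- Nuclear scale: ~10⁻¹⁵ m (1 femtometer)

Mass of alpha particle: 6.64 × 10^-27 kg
λ = 4.79 × 10^-14 m, which is between nuclear and atomic scales.

Using λ = h/√(2mKE):

KE = 89783.0 eV = 1.438 × 10^-14 J

λ = h/√(2mKE)
λ = (6.626 × 10^-34 J·s) / √(2 × 6.64 × 10^-27 kg × 1.438 × 10^-14 J)
λ = 4.79 × 10^-14 m

Comparison:
- Atomic scale (10⁻¹⁰ m): λ is 0.00048× this size
- Nuclear scale (10⁻¹⁵ m): λ is 48× this size

The wavelength is between nuclear and atomic scales.

This wavelength is appropriate for probing atomic structure but too large for nuclear physics experiments.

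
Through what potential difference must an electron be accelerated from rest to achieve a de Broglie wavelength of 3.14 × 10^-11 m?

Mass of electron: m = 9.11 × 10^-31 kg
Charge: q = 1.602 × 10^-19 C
1.53 × 10^3 V

From λ = h/√(2mqV), we solve for V:

λ² = h²/(2mqV)
V = h²/(2mqλ²)
V = (6.626 × 10^-34 J·s)² / (2 × 9.11 × 10^-31 kg × 1.602 × 10^-19 C × (3.14 × 10^-11 m)²)
V = 1.53 × 10^3 V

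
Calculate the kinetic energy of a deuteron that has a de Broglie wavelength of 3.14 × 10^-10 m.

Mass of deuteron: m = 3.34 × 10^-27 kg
6.67 × 10^-22 J (or 4.16 × 10^-3 eV)

From λ = h/√(2mKE), we solve for KE:

λ² = h²/(2mKE)
KE = h²/(2mλ²)
KE = (6.626 × 10^-34 J·s)² / (2 × 3.34 × 10^-27 kg × (3.14 × 10^-10 m)²)
KE = 6.67 × 10^-22 J
KE = 4.16 × 10^-3 eV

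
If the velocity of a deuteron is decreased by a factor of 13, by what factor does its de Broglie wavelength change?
The wavelength increases by a factor of 13.

From λ = h/(mv), the wavelength is inversely proportional to velocity:

λ ∝ 1/v

If v → v/13, then λ → 13λ

When velocity is decreased by a factor of 13, the wavelength increases by a factor of 13.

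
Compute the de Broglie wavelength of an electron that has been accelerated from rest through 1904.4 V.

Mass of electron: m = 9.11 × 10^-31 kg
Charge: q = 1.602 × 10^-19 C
2.81 × 10^-11 m

When a particle is accelerated through voltage V, it gains kinetic energy KE = qV.

The de Broglie wavelength is then λ = h/√(2mqV):

λ = h/√(2mqV)
λ = (6.626 × 10^-34 J·s) / √(2 × 9.11 × 10^-31 kg × 1.602 × 10^-19 C × 1904.4 V)
λ = 2.81 × 10^-11 m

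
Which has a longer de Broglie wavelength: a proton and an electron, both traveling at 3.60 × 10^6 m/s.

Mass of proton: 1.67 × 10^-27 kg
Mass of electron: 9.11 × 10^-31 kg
The electron has the longer wavelength.

Using λ = h/(mv), since both particles have the same velocity, the wavelength depends only on mass.

For proton: λ₁ = h/(m₁v) = 1.10 × 10^-13 m
For electron: λ₂ = h/(m₂v) = 2.02 × 10^-10 m

Since λ ∝ 1/m at constant velocity, the lighter particle has the longer wavelength.

The electron has the longer de Broglie wavelength.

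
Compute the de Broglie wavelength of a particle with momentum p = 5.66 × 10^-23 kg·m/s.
1.17 × 10^-11 m

Using the de Broglie relation λ = h/p:

λ = h/p
λ = (6.626 × 10^-34 J·s) / (5.66 × 10^-23 kg·m/s)
λ = 1.17 × 10^-11 m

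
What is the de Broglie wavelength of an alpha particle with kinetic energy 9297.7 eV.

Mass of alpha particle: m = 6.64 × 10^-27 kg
1.49 × 10^-13 m

Using λ = h/√(2mKE):

First convert KE to Joules: KE = 9297.7 eV = 1.490 × 10^-15 J

λ = h/√(2mKE)
λ = (6.626 × 10^-34 J·s) / √(2 × 6.64 × 10^-27 kg × 1.490 × 10^-15 J)
λ = 1.49 × 10^-13 m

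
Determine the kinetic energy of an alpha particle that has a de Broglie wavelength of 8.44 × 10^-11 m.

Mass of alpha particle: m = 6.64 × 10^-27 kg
4.64 × 10^-21 J (or 0.0290 eV)

From λ = h/√(2mKE), we solve for KE:

λ² = h²/(2mKE)
KE = h²/(2mλ²)
KE = (6.626 × 10^-34 J·s)² / (2 × 6.64 × 10^-27 kg × (8.44 × 10^-11 m)²)
KE = 4.64 × 10^-21 J
KE = 0.0290 eV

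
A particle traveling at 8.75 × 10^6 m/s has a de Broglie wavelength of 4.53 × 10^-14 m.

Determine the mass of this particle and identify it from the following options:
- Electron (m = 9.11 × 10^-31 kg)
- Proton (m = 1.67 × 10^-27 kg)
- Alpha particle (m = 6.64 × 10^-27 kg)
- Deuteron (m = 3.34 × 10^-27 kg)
The particle is a proton.

From λ = h/(mv), solve for mass:

m = h/(λv)
m = (6.626 × 10^-34 J·s) / (4.53 × 10^-14 m × 8.75 × 10^6 m/s)
m = 1.67 × 10^-27 kg

Comparing with the listed masses, this is closest to a proton.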